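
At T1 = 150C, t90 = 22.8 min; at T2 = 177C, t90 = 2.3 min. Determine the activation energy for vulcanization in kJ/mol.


T1 = 423.15 K, T2 = 450.15 K
1/T1 - 1/T2 = 1.4175e-04
ln(t1/t2) = ln(22.8/2.3) = 2.2939
Ea = 8.314 * 2.2939 / 1.4175e-04 = 134543.6292 J/mol
Ea = 134.54 kJ/mol

134.54 kJ/mol


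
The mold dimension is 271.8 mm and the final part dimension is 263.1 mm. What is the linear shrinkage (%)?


Shrinkage = (mold - part) / mold * 100
= (271.8 - 263.1) / 271.8 * 100
= 8.7 / 271.8 * 100
= 3.2%

3.2%


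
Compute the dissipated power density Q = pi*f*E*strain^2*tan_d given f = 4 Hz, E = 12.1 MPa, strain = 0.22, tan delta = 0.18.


Q = pi * f * E * strain^2 * tan_d
= pi * 4 * 12.1 * 0.22^2 * 0.18
= pi * 4 * 12.1 * 0.0484 * 0.18
= 1.3247

Q = 1.3247


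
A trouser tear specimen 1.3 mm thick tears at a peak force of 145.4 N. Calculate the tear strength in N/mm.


Tear strength = force / thickness
= 145.4 / 1.3
= 111.85 N/mm

111.85 N/mm


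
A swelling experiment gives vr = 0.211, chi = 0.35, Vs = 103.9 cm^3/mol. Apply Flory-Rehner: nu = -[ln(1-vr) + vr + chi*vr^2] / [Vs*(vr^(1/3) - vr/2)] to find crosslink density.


ln(1 - vr) = ln(1 - 0.211) = -0.2370
Numerator = -((-0.2370) + 0.211 + 0.35 * 0.211^2) = 0.0104
Denominator = 103.9 * (0.211^(1/3) - 0.211/2) = 50.8938
nu = 0.0104 / 50.8938 = 2.0448e-04 mol/cm^3

2.0448e-04 mol/cm^3


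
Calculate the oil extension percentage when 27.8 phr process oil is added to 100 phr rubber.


Oil % = oil / (100 + oil) * 100
= 27.8 / (100 + 27.8) * 100
= 27.8 / 127.8 * 100
= 21.75%

21.75%


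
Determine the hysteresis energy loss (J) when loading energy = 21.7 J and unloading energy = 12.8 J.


Hysteresis loss = loading - unloading
= 21.7 - 12.8
= 8.9 J

8.9 J


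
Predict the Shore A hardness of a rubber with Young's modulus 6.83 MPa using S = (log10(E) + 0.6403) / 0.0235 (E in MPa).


log10(E) = 0.0235*S - 0.6403  =>  S = (log10(E) + 0.6403) / 0.0235
log10(6.83) = 0.834421
S = (0.834421 + 0.6403) / 0.0235 = 1.474721 / 0.0235
S = 62.8

Shore A = 62.8


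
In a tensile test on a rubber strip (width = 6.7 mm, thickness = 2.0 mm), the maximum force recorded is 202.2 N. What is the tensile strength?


Area = width * thickness = 6.7 * 2.0 = 13.4 mm^2
TS = force / area = 202.2 / 13.4 = 15.09 MPa

15.09 MPa


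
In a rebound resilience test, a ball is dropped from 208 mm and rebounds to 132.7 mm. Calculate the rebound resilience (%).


Resilience = h_rebound / h_drop * 100
= 132.7 / 208 * 100
= 63.8%

63.8%


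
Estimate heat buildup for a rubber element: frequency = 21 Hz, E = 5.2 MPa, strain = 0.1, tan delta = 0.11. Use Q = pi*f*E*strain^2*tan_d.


Q = pi * f * E * strain^2 * tan_d
= pi * 21 * 5.2 * 0.1^2 * 0.11
= pi * 21 * 5.2 * 0.0100 * 0.11
= 0.3774

Q = 0.3774


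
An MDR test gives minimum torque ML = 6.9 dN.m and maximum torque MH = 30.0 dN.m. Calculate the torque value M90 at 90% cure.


M90 = ML + 0.9 * (MH - ML)
M90 = 6.9 + 0.9 * (30.0 - 6.9)
M90 = 6.9 + 0.9 * 23.1
M90 = 27.69 dN.m

27.69 dN.m


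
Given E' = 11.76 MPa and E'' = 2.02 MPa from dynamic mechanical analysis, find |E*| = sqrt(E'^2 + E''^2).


|E*| = sqrt(E'^2 + E''^2)
= sqrt(11.76^2 + 2.02^2)
= sqrt(138.2976 + 4.0804)
= 11.932 MPa

11.932 MPa


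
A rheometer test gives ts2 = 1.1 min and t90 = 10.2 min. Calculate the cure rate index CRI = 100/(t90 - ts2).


CRI = 100 / (t90 - ts2)
= 100 / (10.2 - 1.1)
= 100 / 9.1
= 10.99 min^-1

10.99 min^-1


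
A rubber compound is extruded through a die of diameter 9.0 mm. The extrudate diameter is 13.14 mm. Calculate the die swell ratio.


Die swell ratio = D_extrudate / D_die
= 13.14 / 9.0
= 1.46

Die swell = 1.46


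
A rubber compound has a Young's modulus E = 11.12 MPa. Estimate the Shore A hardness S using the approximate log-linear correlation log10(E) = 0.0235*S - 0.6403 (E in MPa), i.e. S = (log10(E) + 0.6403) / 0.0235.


log10(E) = 0.0235*S - 0.6403  =>  S = (log10(E) + 0.6403) / 0.0235
log10(11.12) = 1.046105
S = (1.046105 + 0.6403) / 0.0235 = 1.686405 / 0.0235
S = 71.8

Shore A = 71.8


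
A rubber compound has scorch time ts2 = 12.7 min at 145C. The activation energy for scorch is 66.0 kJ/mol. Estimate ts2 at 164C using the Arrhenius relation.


Convert temperatures: T1 = 145 + 273.15 = 418.15 K, T2 = 164 + 273.15 = 437.15 K
ts2_new = 12.7 * exp(66000 / 8.314 * (1/437.15 - 1/418.15))
1/T2 - 1/T1 = -1.0394e-04
ts2_new = 5.56 min

5.56 min


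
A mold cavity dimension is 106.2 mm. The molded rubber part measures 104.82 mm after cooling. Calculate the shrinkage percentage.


Shrinkage = (mold - part) / mold * 100
= (106.2 - 104.82) / 106.2 * 100
= 1.38 / 106.2 * 100
= 1.3%

1.3%


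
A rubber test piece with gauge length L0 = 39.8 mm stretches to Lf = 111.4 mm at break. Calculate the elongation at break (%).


Elongation = (Lf - L0) / L0 * 100
= (111.4 - 39.8) / 39.8 * 100
= 71.6 / 39.8 * 100
= 179.9%

179.9%


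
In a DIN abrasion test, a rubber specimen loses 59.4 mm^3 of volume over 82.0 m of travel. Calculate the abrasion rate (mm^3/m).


Rate = volume_loss / distance
= 59.4 / 82.0
= 0.724 mm^3/m

0.724 mm^3/m


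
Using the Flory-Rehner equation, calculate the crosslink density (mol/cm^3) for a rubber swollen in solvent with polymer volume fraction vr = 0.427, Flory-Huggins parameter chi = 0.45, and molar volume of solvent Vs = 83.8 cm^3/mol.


ln(1 - vr) = ln(1 - 0.427) = -0.5569
Numerator = -((-0.5569) + 0.427 + 0.45 * 0.427^2) = 0.0478
Denominator = 83.8 * (0.427^(1/3) - 0.427/2) = 45.2122
nu = 0.0478 / 45.2122 = 0.0011 mol/cm^3

0.0011 mol/cm^3


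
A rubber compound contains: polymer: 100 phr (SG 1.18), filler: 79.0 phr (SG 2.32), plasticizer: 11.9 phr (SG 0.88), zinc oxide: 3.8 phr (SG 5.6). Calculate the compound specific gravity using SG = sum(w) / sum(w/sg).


Sum of weights = 194.7
Volume contributions:
  polymer: 100/1.18 = 84.7458
  filler: 79.0/2.32 = 34.0517
  plasticizer: 11.9/0.88 = 13.5227
  zinc oxide: 3.8/5.6 = 0.6786
Sum of volumes = 132.9988
SG = 194.7 / 132.9988 = 1.464

SG = 1.464


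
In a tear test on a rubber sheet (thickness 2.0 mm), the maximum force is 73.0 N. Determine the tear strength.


Tear strength = force / thickness
= 73.0 / 2.0
= 36.5 N/mm

36.5 N/mm


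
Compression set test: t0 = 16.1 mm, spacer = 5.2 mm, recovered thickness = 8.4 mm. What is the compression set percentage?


CS = (t0 - recovered) / (t0 - ts) * 100
= (16.1 - 8.4) / (16.1 - 5.2) * 100
= 7.7 / 10.9 * 100
= 70.6%

70.6%


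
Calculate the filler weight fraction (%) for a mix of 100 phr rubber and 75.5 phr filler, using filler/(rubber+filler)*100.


Filler % = filler / (rubber + filler) * 100
= 75.5 / (100 + 75.5) * 100
= 75.5 / 175.5 * 100
= 43.02%

43.02%


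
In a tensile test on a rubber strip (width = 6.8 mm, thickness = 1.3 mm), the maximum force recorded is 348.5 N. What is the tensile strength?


Area = width * thickness = 6.8 * 1.3 = 8.84 mm^2
TS = force / area = 348.5 / 8.84 = 39.42 MPa

39.42 MPa


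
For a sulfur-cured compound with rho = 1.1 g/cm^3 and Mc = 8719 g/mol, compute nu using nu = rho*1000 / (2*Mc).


nu = rho * 1000 / (2 * Mc)
nu = 1.1 * 1000 / (2 * 8719)
nu = 1100.0 / 17438
nu = 0.0631 mol/L

0.0631 mol/L


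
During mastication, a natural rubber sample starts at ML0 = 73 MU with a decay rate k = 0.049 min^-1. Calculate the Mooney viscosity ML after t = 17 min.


ML = ML0 * exp(-k * t)
ML = 73 * exp(-0.049 * 17)
ML = 73 * 0.4347
ML = 31.74 MU

31.74 MU


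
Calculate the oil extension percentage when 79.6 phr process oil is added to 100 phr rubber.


Oil % = oil / (100 + oil) * 100
= 79.6 / (100 + 79.6) * 100
= 79.6 / 179.6 * 100
= 44.32%

44.32%


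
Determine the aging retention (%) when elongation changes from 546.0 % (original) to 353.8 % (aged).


Retention = aged / original * 100
= 353.8 / 546.0 * 100
= 64.8%

64.8%


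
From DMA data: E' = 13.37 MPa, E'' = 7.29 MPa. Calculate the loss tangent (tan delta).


tan delta = E'' / E'
= 7.29 / 13.37
= 0.5453

tan delta = 0.5453


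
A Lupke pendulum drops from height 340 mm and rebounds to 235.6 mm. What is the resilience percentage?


Resilience = h_rebound / h_drop * 100
= 235.6 / 340 * 100
= 69.3%

69.3%


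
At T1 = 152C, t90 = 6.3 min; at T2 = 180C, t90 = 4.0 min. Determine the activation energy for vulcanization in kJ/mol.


T1 = 425.15 K, T2 = 453.15 K
1/T1 - 1/T2 = 1.4534e-04
ln(t1/t2) = ln(6.3/4.0) = 0.4543
Ea = 8.314 * 0.4543 / 1.4534e-04 = 25985.8025 J/mol
Ea = 25.99 kJ/mol

25.99 kJ/mol


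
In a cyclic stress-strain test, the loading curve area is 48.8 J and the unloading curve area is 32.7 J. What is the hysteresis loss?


Hysteresis loss = loading - unloading
= 48.8 - 32.7
= 16.1 J

16.1 J


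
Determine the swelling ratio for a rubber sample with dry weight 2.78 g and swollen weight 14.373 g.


Q = W_swollen / W_dry
Q = 14.373 / 2.78
Q = 5.17

Q = 5.17


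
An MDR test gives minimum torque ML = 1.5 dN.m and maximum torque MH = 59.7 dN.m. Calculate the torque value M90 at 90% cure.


M90 = ML + 0.9 * (MH - ML)
M90 = 1.5 + 0.9 * (59.7 - 1.5)
M90 = 1.5 + 0.9 * 58.2
M90 = 53.88 dN.m

53.88 dN.m


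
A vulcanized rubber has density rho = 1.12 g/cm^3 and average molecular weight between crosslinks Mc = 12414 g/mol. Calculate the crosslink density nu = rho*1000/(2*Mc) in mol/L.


nu = rho * 1000 / (2 * Mc)
nu = 1.12 * 1000 / (2 * 12414)
nu = 1120.0 / 24828
nu = 0.0451 mol/L

0.0451 mol/L


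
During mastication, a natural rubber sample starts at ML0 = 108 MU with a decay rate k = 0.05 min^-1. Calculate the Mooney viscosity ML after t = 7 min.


ML = ML0 * exp(-k * t)
ML = 108 * exp(-0.05 * 7)
ML = 108 * 0.7047
ML = 76.11 MU

76.11 MU


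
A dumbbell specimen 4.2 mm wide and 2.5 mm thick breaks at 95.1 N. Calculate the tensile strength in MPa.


Area = width * thickness = 4.2 * 2.5 = 10.5 mm^2
TS = force / area = 95.1 / 10.5 = 9.06 MPa

9.06 MPa


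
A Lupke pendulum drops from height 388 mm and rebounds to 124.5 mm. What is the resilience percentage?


Resilience = h_rebound / h_drop * 100
= 124.5 / 388 * 100
= 32.1%

32.1%


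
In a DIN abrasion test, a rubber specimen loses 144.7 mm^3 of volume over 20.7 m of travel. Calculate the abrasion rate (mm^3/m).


Rate = volume_loss / distance
= 144.7 / 20.7
= 6.99 mm^3/m

6.99 mm^3/m


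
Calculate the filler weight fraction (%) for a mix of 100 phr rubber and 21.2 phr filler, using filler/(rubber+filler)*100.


Filler % = filler / (rubber + filler) * 100
= 21.2 / (100 + 21.2) * 100
= 21.2 / 121.2 * 100
= 17.49%

17.49%


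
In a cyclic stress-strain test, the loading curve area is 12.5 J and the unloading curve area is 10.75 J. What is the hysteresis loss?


Hysteresis loss = loading - unloading
= 12.5 - 10.75
= 1.75 J

1.75 J


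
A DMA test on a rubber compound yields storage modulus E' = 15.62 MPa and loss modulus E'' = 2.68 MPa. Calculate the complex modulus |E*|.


|E*| = sqrt(E'^2 + E''^2)
= sqrt(15.62^2 + 2.68^2)
= sqrt(243.9844 + 7.1824)
= 15.848 MPa

15.848 MPa


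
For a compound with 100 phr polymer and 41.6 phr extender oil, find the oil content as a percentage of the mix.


Oil % = oil / (100 + oil) * 100
= 41.6 / (100 + 41.6) * 100
= 41.6 / 141.6 * 100
= 29.38%

29.38%


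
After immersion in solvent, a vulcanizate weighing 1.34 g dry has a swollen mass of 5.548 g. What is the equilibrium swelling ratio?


Q = W_swollen / W_dry
Q = 5.548 / 1.34
Q = 4.14

Q = 4.14


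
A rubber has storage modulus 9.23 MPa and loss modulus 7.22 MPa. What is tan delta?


tan delta = E'' / E'
= 7.22 / 9.23
= 0.7822

tan delta = 0.7822


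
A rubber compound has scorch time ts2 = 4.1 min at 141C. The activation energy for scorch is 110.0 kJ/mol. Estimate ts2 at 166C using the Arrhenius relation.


Convert temperatures: T1 = 141 + 273.15 = 414.15 K, T2 = 166 + 273.15 = 439.15 K
ts2_new = 4.1 * exp(110000 / 8.314 * (1/439.15 - 1/414.15))
1/T2 - 1/T1 = -1.3746e-04
ts2_new = 0.67 min

0.67 min


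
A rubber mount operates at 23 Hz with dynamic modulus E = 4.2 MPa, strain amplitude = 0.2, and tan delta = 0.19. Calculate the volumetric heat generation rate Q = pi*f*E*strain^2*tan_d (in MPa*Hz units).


Q = pi * f * E * strain^2 * tan_d
= pi * 23 * 4.2 * 0.2^2 * 0.19
= pi * 23 * 4.2 * 0.0400 * 0.19
= 2.3064

Q = 2.3064


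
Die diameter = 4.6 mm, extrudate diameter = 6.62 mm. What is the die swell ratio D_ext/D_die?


Die swell ratio = D_extrudate / D_die
= 6.62 / 4.6
= 1.439

Die swell = 1.439


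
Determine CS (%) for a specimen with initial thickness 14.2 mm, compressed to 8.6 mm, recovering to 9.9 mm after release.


CS = (t0 - recovered) / (t0 - ts) * 100
= (14.2 - 9.9) / (14.2 - 8.6) * 100
= 4.3 / 5.6 * 100
= 76.8%

76.8%


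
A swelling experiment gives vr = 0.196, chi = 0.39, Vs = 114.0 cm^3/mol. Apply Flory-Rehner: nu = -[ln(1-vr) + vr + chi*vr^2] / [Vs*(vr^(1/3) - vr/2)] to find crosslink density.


ln(1 - vr) = ln(1 - 0.196) = -0.2182
Numerator = -((-0.2182) + 0.196 + 0.39 * 0.196^2) = 0.0072
Denominator = 114.0 * (0.196^(1/3) - 0.196/2) = 55.0482
nu = 0.0072 / 55.0482 = 1.3032e-04 mol/cm^3

1.3032e-04 mol/cm^3


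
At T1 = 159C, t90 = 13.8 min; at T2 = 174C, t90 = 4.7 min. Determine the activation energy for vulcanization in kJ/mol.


T1 = 432.15 K, T2 = 447.15 K
1/T1 - 1/T2 = 7.7625e-05
ln(t1/t2) = ln(13.8/4.7) = 1.0771
Ea = 8.314 * 1.0771 / 7.7625e-05 = 115362.5885 J/mol
Ea = 115.36 kJ/mol

115.36 kJ/mol


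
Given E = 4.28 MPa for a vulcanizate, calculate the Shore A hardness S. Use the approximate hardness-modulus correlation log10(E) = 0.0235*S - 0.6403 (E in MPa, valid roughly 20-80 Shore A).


log10(E) = 0.0235*S - 0.6403  =>  S = (log10(E) + 0.6403) / 0.0235
log10(4.28) = 0.631444
S = (0.631444 + 0.6403) / 0.0235 = 1.271744 / 0.0235
S = 54.1

Shore A = 54.1


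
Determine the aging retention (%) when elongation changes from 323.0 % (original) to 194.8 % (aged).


Retention = aged / original * 100
= 194.8 / 323.0 * 100
= 60.3%

60.3%


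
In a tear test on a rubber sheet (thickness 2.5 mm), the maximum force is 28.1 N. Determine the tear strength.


Tear strength = force / thickness
= 28.1 / 2.5
= 11.24 N/mm

11.24 N/mm


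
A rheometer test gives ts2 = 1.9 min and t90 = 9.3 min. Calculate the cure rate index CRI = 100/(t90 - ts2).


CRI = 100 / (t90 - ts2)
= 100 / (9.3 - 1.9)
= 100 / 7.4
= 13.51 min^-1

13.51 min^-1


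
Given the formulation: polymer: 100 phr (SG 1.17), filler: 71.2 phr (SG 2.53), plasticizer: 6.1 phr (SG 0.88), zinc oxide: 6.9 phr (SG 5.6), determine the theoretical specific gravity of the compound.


Sum of weights = 184.2
Volume contributions:
  polymer: 100/1.17 = 85.4701
  filler: 71.2/2.53 = 28.1423
  plasticizer: 6.1/0.88 = 6.9318
  zinc oxide: 6.9/5.6 = 1.2321
Sum of volumes = 121.7763
SG = 184.2 / 121.7763 = 1.513

SG = 1.513


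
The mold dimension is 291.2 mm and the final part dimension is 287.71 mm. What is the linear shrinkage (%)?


Shrinkage = (mold - part) / mold * 100
= (291.2 - 287.71) / 291.2 * 100
= 3.49 / 291.2 * 100
= 1.2%

1.2%


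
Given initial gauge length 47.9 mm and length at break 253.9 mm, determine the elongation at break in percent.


Elongation = (Lf - L0) / L0 * 100
= (253.9 - 47.9) / 47.9 * 100
= 206.0 / 47.9 * 100
= 430.1%

430.1%


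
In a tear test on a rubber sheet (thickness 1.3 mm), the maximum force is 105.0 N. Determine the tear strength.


Tear strength = force / thickness
= 105.0 / 1.3
= 80.77 N/mm

80.77 N/mm


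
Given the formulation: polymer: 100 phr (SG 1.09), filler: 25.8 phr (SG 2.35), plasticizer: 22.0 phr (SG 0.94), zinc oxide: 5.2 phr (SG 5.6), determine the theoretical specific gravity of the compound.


Sum of weights = 153.0
Volume contributions:
  polymer: 100/1.09 = 91.7431
  filler: 25.8/2.35 = 10.9787
  plasticizer: 22.0/0.94 = 23.4043
  zinc oxide: 5.2/5.6 = 0.9286
Sum of volumes = 127.0547
SG = 153.0 / 127.0547 = 1.204

SG = 1.204


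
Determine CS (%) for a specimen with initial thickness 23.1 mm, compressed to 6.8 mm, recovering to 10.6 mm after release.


CS = (t0 - recovered) / (t0 - ts) * 100
= (23.1 - 10.6) / (23.1 - 6.8) * 100
= 12.5 / 16.3 * 100
= 76.7%

76.7%


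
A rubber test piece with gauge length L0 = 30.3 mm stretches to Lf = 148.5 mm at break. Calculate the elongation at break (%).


Elongation = (Lf - L0) / L0 * 100
= (148.5 - 30.3) / 30.3 * 100
= 118.2 / 30.3 * 100
= 390.1%

390.1%


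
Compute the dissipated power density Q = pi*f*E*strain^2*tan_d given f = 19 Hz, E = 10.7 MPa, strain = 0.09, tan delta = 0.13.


Q = pi * f * E * strain^2 * tan_d
= pi * 19 * 10.7 * 0.09^2 * 0.13
= pi * 19 * 10.7 * 0.0081 * 0.13
= 0.6725

Q = 0.6725


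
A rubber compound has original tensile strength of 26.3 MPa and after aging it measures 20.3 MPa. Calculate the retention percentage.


Retention = aged / original * 100
= 20.3 / 26.3 * 100
= 77.2%

77.2%


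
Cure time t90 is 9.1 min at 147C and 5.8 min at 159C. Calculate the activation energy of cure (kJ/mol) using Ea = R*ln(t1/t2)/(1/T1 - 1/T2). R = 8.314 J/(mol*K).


T1 = 420.15 K, T2 = 432.15 K
1/T1 - 1/T2 = 6.6091e-05
ln(t1/t2) = ln(9.1/5.8) = 0.4504
Ea = 8.314 * 0.4504 / 6.6091e-05 = 56660.7015 J/mol
Ea = 56.66 kJ/mol

56.66 kJ/mol


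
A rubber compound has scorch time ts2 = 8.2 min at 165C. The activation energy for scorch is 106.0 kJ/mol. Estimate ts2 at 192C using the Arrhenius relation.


Convert temperatures: T1 = 165 + 273.15 = 438.15 K, T2 = 192 + 273.15 = 465.15 K
ts2_new = 8.2 * exp(106000 / 8.314 * (1/465.15 - 1/438.15))
1/T2 - 1/T1 = -1.3248e-04
ts2_new = 1.51 min

1.51 min


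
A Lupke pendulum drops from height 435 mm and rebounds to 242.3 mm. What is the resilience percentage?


Resilience = h_rebound / h_drop * 100
= 242.3 / 435 * 100
= 55.7%

55.7%


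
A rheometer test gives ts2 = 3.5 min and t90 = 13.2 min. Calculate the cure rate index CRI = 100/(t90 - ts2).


CRI = 100 / (t90 - ts2)
= 100 / (13.2 - 3.5)
= 100 / 9.7
= 10.31 min^-1

10.31 min^-1


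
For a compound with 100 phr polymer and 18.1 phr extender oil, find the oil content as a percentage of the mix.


Oil % = oil / (100 + oil) * 100
= 18.1 / (100 + 18.1) * 100
= 18.1 / 118.1 * 100
= 15.33%

15.33%


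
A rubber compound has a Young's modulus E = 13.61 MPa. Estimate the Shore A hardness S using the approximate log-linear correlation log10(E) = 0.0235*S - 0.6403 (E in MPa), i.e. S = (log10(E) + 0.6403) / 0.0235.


log10(E) = 0.0235*S - 0.6403  =>  S = (log10(E) + 0.6403) / 0.0235
log10(13.61) = 1.133858
S = (1.133858 + 0.6403) / 0.0235 = 1.774158 / 0.0235
S = 75.5

Shore A = 75.5


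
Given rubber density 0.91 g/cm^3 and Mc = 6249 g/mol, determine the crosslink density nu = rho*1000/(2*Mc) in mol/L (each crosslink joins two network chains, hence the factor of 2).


nu = rho * 1000 / (2 * Mc)
nu = 0.91 * 1000 / (2 * 6249)
nu = 910.0 / 12498
nu = 0.0728 mol/L

0.0728 mol/L


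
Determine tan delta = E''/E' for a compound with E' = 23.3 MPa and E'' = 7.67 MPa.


tan delta = E'' / E'
= 7.67 / 23.3
= 0.3292

tan delta = 0.3292


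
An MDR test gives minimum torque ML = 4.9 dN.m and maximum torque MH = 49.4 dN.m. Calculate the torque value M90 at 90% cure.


M90 = ML + 0.9 * (MH - ML)
M90 = 4.9 + 0.9 * (49.4 - 4.9)
M90 = 4.9 + 0.9 * 44.5
M90 = 44.95 dN.m

44.95 dN.m


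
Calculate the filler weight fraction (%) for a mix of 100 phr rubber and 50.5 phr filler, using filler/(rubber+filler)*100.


Filler % = filler / (rubber + filler) * 100
= 50.5 / (100 + 50.5) * 100
= 50.5 / 150.5 * 100
= 33.55%

33.55%


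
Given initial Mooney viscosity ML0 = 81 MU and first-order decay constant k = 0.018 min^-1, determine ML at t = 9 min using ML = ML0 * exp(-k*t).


ML = ML0 * exp(-k * t)
ML = 81 * exp(-0.018 * 9)
ML = 81 * 0.8504
ML = 68.89 MU

68.89 MU


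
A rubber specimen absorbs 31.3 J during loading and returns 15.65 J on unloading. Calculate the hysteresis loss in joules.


Hysteresis loss = loading - unloading
= 31.3 - 15.65
= 15.65 J

15.65 J


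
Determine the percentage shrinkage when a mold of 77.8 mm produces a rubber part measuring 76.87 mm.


Shrinkage = (mold - part) / mold * 100
= (77.8 - 76.87) / 77.8 * 100
= 0.93 / 77.8 * 100
= 1.2%

1.2%


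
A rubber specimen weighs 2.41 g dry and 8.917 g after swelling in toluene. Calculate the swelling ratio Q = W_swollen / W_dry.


Q = W_swollen / W_dry
Q = 8.917 / 2.41
Q = 3.7

Q = 3.7


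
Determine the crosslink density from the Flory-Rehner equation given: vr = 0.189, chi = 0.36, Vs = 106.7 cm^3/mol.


ln(1 - vr) = ln(1 - 0.189) = -0.2095
Numerator = -((-0.2095) + 0.189 + 0.36 * 0.189^2) = 0.0076
Denominator = 106.7 * (0.189^(1/3) - 0.189/2) = 51.1498
nu = 0.0076 / 51.1498 = 1.4912e-04 mol/cm^3

1.4912e-04 mol/cm^3


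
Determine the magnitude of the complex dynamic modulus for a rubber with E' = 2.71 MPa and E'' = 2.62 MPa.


|E*| = sqrt(E'^2 + E''^2)
= sqrt(2.71^2 + 2.62^2)
= sqrt(7.3441 + 6.8644)
= 3.769 MPa

3.769 MPa


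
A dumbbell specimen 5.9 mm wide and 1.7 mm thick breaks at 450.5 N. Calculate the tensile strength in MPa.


Area = width * thickness = 5.9 * 1.7 = 10.03 mm^2
TS = force / area = 450.5 / 10.03 = 44.92 MPa

44.92 MPa


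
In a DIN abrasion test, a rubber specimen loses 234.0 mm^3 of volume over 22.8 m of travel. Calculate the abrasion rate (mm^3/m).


Rate = volume_loss / distance
= 234.0 / 22.8
= 10.263 mm^3/m

10.263 mm^3/m


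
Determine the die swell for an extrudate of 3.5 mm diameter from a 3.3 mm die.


Die swell ratio = D_extrudate / D_die
= 3.5 / 3.3
= 1.061

Die swell = 1.061


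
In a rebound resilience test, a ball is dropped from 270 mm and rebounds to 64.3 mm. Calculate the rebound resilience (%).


Resilience = h_rebound / h_drop * 100
= 64.3 / 270 * 100
= 23.8%

23.8%


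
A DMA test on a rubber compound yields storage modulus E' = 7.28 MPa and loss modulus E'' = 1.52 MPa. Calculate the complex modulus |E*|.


|E*| = sqrt(E'^2 + E''^2)
= sqrt(7.28^2 + 1.52^2)
= sqrt(52.9984 + 2.3104)
= 7.437 MPa

7.437 MPa


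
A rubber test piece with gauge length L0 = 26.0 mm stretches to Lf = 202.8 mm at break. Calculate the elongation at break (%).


Elongation = (Lf - L0) / L0 * 100
= (202.8 - 26.0) / 26.0 * 100
= 176.8 / 26.0 * 100
= 680.0%

680.0%


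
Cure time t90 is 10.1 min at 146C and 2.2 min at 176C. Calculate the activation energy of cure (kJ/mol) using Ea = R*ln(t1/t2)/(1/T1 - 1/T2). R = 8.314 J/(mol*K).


T1 = 419.15 K, T2 = 449.15 K
1/T1 - 1/T2 = 1.5935e-04
ln(t1/t2) = ln(10.1/2.2) = 1.5241
Ea = 8.314 * 1.5241 / 1.5935e-04 = 79516.4261 J/mol
Ea = 79.52 kJ/mol

79.52 kJ/mol


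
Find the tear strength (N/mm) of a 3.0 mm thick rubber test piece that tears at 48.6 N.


Tear strength = force / thickness
= 48.6 / 3.0
= 16.2 N/mm

16.2 N/mm


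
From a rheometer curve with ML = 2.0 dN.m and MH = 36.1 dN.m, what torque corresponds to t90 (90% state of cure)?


M90 = ML + 0.9 * (MH - ML)
M90 = 2.0 + 0.9 * (36.1 - 2.0)
M90 = 2.0 + 0.9 * 34.1
M90 = 32.69 dN.m

32.69 dN.m


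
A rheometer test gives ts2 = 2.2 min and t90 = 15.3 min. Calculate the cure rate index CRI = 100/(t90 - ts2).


CRI = 100 / (t90 - ts2)
= 100 / (15.3 - 2.2)
= 100 / 13.1
= 7.63 min^-1

7.63 min^-1


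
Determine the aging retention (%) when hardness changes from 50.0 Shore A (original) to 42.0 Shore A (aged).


Retention = aged / original * 100
= 42.0 / 50.0 * 100
= 84.0%

84.0%


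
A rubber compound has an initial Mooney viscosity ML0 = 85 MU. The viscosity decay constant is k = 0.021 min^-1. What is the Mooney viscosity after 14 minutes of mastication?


ML = ML0 * exp(-k * t)
ML = 85 * exp(-0.021 * 14)
ML = 85 * 0.7453
ML = 63.35 MU

63.35 MU


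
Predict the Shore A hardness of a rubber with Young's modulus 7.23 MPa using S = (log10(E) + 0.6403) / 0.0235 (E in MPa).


log10(E) = 0.0235*S - 0.6403  =>  S = (log10(E) + 0.6403) / 0.0235
log10(7.23) = 0.859138
S = (0.859138 + 0.6403) / 0.0235 = 1.499438 / 0.0235
S = 63.8

Shore A = 63.8


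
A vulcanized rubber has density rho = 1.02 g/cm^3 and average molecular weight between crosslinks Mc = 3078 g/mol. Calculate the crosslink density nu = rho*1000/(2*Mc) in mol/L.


nu = rho * 1000 / (2 * Mc)
nu = 1.02 * 1000 / (2 * 3078)
nu = 1020.0 / 6156
nu = 0.1657 mol/L

0.1657 mol/L


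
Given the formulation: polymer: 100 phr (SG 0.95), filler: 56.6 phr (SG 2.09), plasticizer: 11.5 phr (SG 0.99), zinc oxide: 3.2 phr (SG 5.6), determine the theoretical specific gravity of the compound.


Sum of weights = 171.3
Volume contributions:
  polymer: 100/0.95 = 105.2632
  filler: 56.6/2.09 = 27.0813
  plasticizer: 11.5/0.99 = 11.6162
  zinc oxide: 3.2/5.6 = 0.5714
Sum of volumes = 144.5321
SG = 171.3 / 144.5321 = 1.185

SG = 1.185


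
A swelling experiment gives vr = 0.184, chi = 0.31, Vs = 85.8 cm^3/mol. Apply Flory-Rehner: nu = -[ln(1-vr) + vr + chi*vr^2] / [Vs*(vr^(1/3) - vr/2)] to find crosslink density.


ln(1 - vr) = ln(1 - 0.184) = -0.2033
Numerator = -((-0.2033) + 0.184 + 0.31 * 0.184^2) = 0.0088
Denominator = 85.8 * (0.184^(1/3) - 0.184/2) = 40.9072
nu = 0.0088 / 40.9072 = 2.1624e-04 mol/cm^3

2.1624e-04 mol/cm^3


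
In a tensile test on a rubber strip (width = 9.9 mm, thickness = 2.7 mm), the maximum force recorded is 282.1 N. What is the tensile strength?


Area = width * thickness = 9.9 * 2.7 = 26.73 mm^2
TS = force / area = 282.1 / 26.73 = 10.55 MPa

10.55 MPa


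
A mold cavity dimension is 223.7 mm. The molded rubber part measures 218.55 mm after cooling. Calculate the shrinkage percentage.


Shrinkage = (mold - part) / mold * 100
= (223.7 - 218.55) / 223.7 * 100
= 5.15 / 223.7 * 100
= 2.3%

2.3%


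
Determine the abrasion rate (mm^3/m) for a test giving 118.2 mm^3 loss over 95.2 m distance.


Rate = volume_loss / distance
= 118.2 / 95.2
= 1.242 mm^3/m

1.242 mm^3/m


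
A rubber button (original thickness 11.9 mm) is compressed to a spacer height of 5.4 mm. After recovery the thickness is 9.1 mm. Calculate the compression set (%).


CS = (t0 - recovered) / (t0 - ts) * 100
= (11.9 - 9.1) / (11.9 - 5.4) * 100
= 2.8 / 6.5 * 100
= 43.1%

43.1%


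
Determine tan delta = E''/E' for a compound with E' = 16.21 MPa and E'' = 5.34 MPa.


tan delta = E'' / E'
= 5.34 / 16.21
= 0.3294

tan delta = 0.3294


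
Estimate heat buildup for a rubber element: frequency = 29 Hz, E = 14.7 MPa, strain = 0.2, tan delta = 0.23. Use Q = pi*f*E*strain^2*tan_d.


Q = pi * f * E * strain^2 * tan_d
= pi * 29 * 14.7 * 0.2^2 * 0.23
= pi * 29 * 14.7 * 0.0400 * 0.23
= 12.3212

Q = 12.3212


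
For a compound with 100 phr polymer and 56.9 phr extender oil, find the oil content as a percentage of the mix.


Oil % = oil / (100 + oil) * 100
= 56.9 / (100 + 56.9) * 100
= 56.9 / 156.9 * 100
= 36.27%

36.27%


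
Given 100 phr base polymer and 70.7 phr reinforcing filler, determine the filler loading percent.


Filler % = filler / (rubber + filler) * 100
= 70.7 / (100 + 70.7) * 100
= 70.7 / 170.7 * 100
= 41.42%

41.42%


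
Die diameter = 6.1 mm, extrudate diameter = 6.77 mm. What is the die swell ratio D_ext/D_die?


Die swell ratio = D_extrudate / D_die
= 6.77 / 6.1
= 1.11

Die swell = 1.11


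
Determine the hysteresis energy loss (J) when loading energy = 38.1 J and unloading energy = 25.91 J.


Hysteresis loss = loading - unloading
= 38.1 - 25.91
= 12.19 J

12.19 J


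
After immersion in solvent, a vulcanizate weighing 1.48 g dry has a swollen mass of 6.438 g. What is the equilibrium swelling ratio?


Q = W_swollen / W_dry
Q = 6.438 / 1.48
Q = 4.35

Q = 4.35


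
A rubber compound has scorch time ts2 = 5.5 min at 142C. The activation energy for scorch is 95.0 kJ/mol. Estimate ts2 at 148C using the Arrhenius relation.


Convert temperatures: T1 = 142 + 273.15 = 415.15 K, T2 = 148 + 273.15 = 421.15 K
ts2_new = 5.5 * exp(95000 / 8.314 * (1/421.15 - 1/415.15))
1/T2 - 1/T1 = -3.4317e-05
ts2_new = 3.72 min

3.72 min


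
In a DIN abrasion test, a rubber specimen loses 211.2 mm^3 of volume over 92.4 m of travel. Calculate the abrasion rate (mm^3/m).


Rate = volume_loss / distance
= 211.2 / 92.4
= 2.286 mm^3/m

2.286 mm^3/m


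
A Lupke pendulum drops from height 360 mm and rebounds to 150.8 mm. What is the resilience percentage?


Resilience = h_rebound / h_drop * 100
= 150.8 / 360 * 100
= 41.9%

41.9%


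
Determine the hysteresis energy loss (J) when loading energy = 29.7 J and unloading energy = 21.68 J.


Hysteresis loss = loading - unloading
= 29.7 - 21.68
= 8.02 J

8.02 J


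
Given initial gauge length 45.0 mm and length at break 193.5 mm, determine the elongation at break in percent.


Elongation = (Lf - L0) / L0 * 100
= (193.5 - 45.0) / 45.0 * 100
= 148.5 / 45.0 * 100
= 330.0%

330.0%


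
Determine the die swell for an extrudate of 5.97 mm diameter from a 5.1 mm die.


Die swell ratio = D_extrudate / D_die
= 5.97 / 5.1
= 1.171

Die swell = 1.171


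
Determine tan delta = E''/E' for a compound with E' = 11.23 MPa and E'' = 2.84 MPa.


tan delta = E'' / E'
= 2.84 / 11.23
= 0.2529

tan delta = 0.2529


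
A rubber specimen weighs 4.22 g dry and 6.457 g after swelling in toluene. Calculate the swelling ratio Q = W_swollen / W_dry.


Q = W_swollen / W_dry
Q = 6.457 / 4.22
Q = 1.53

Q = 1.53


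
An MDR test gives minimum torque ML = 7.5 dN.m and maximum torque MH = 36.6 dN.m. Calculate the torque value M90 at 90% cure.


M90 = ML + 0.9 * (MH - ML)
M90 = 7.5 + 0.9 * (36.6 - 7.5)
M90 = 7.5 + 0.9 * 29.1
M90 = 33.69 dN.m

33.69 dN.m


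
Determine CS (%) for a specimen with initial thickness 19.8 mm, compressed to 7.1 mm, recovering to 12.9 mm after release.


CS = (t0 - recovered) / (t0 - ts) * 100
= (19.8 - 12.9) / (19.8 - 7.1) * 100
= 6.9 / 12.7 * 100
= 54.3%

54.3%


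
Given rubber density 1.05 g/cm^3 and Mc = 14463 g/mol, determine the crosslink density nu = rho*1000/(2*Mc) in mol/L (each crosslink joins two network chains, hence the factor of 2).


nu = rho * 1000 / (2 * Mc)
nu = 1.05 * 1000 / (2 * 14463)
nu = 1050.0 / 28926
nu = 0.0363 mol/L

0.0363 mol/L


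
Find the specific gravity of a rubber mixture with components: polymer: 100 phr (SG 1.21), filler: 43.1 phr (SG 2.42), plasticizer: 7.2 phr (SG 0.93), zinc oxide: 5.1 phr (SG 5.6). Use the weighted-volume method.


Sum of weights = 155.4
Volume contributions:
  polymer: 100/1.21 = 82.6446
  filler: 43.1/2.42 = 17.8099
  plasticizer: 7.2/0.93 = 7.7419
  zinc oxide: 5.1/5.6 = 0.9107
Sum of volumes = 109.1072
SG = 155.4 / 109.1072 = 1.424

SG = 1.424


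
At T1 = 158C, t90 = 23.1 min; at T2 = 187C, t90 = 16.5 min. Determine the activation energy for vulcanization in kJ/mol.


T1 = 431.15 K, T2 = 460.15 K
1/T1 - 1/T2 = 1.4617e-04
ln(t1/t2) = ln(23.1/16.5) = 0.3365
Ea = 8.314 * 0.3365 / 1.4617e-04 = 19137.6706 J/mol
Ea = 19.14 kJ/mol

19.14 kJ/mol


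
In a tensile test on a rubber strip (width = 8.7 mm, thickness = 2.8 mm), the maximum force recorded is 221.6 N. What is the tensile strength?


Area = width * thickness = 8.7 * 2.8 = 24.36 mm^2
TS = force / area = 221.6 / 24.36 = 9.1 MPa

9.1 MPa


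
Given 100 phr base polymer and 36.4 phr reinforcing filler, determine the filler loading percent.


Filler % = filler / (rubber + filler) * 100
= 36.4 / (100 + 36.4) * 100
= 36.4 / 136.4 * 100
= 26.69%

26.69%


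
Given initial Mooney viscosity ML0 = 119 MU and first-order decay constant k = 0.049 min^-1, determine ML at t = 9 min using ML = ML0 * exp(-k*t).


ML = ML0 * exp(-k * t)
ML = 119 * exp(-0.049 * 9)
ML = 119 * 0.6434
ML = 76.56 MU

76.56 MU


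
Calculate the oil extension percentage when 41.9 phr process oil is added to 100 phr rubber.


Oil % = oil / (100 + oil) * 100
= 41.9 / (100 + 41.9) * 100
= 41.9 / 141.9 * 100
= 29.53%

29.53%


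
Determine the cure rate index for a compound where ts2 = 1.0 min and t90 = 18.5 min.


CRI = 100 / (t90 - ts2)
= 100 / (18.5 - 1.0)
= 100 / 17.5
= 5.71 min^-1

5.71 min^-1


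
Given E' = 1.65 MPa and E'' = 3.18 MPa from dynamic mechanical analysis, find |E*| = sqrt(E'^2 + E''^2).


|E*| = sqrt(E'^2 + E''^2)
= sqrt(1.65^2 + 3.18^2)
= sqrt(2.7225 + 10.1124)
= 3.583 MPa

3.583 MPa


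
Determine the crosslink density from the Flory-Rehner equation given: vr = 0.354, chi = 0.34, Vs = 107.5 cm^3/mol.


ln(1 - vr) = ln(1 - 0.354) = -0.4370
Numerator = -((-0.4370) + 0.354 + 0.34 * 0.354^2) = 0.0403
Denominator = 107.5 * (0.354^(1/3) - 0.354/2) = 57.0185
nu = 0.0403 / 57.0185 = 7.0764e-04 mol/cm^3

7.0764e-04 mol/cm^3


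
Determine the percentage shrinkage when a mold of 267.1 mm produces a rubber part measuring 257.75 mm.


Shrinkage = (mold - part) / mold * 100
= (267.1 - 257.75) / 267.1 * 100
= 9.35 / 267.1 * 100
= 3.5%

3.5%


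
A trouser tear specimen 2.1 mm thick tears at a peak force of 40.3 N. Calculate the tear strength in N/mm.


Tear strength = force / thickness
= 40.3 / 2.1
= 19.19 N/mm

19.19 N/mm


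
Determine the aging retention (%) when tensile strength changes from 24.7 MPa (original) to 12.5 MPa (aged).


Retention = aged / original * 100
= 12.5 / 24.7 * 100
= 50.6%

50.6%


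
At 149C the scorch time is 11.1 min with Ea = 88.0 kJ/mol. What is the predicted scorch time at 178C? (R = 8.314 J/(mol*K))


Convert temperatures: T1 = 149 + 273.15 = 422.15 K, T2 = 178 + 273.15 = 451.15 K
ts2_new = 11.1 * exp(88000 / 8.314 * (1/451.15 - 1/422.15))
1/T2 - 1/T1 = -1.5227e-04
ts2_new = 2.21 min

2.21 min


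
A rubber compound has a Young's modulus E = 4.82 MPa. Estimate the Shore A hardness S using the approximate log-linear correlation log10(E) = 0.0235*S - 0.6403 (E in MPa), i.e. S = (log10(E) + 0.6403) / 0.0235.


log10(E) = 0.0235*S - 0.6403  =>  S = (log10(E) + 0.6403) / 0.0235
log10(4.82) = 0.683047
S = (0.683047 + 0.6403) / 0.0235 = 1.323347 / 0.0235
S = 56.3

Shore A = 56.3


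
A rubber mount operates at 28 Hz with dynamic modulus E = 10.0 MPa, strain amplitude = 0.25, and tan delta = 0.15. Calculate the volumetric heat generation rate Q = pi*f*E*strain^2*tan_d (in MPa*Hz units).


Q = pi * f * E * strain^2 * tan_d
= pi * 28 * 10.0 * 0.25^2 * 0.15
= pi * 28 * 10.0 * 0.0625 * 0.15
= 8.2467

Q = 8.2467


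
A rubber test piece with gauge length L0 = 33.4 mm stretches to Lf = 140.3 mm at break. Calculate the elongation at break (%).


Elongation = (Lf - L0) / L0 * 100
= (140.3 - 33.4) / 33.4 * 100
= 106.9 / 33.4 * 100
= 320.1%

320.1%


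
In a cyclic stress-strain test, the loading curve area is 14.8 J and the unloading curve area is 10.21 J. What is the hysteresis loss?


Hysteresis loss = loading - unloading
= 14.8 - 10.21
= 4.59 J

4.59 J


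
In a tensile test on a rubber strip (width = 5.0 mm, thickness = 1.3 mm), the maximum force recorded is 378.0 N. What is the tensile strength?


Area = width * thickness = 5.0 * 1.3 = 6.5 mm^2
TS = force / area = 378.0 / 6.5 = 58.15 MPa

58.15 MPa


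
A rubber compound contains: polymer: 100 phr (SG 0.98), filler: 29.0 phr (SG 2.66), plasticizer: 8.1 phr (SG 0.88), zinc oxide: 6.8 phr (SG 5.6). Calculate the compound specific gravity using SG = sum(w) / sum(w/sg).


Sum of weights = 143.9
Volume contributions:
  polymer: 100/0.98 = 102.0408
  filler: 29.0/2.66 = 10.9023
  plasticizer: 8.1/0.88 = 9.2045
  zinc oxide: 6.8/5.6 = 1.2143
Sum of volumes = 123.3619
SG = 143.9 / 123.3619 = 1.166

SG = 1.166


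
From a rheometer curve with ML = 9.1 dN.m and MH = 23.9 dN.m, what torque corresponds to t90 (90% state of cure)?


M90 = ML + 0.9 * (MH - ML)
M90 = 9.1 + 0.9 * (23.9 - 9.1)
M90 = 9.1 + 0.9 * 14.8
M90 = 22.42 dN.m

22.42 dN.m


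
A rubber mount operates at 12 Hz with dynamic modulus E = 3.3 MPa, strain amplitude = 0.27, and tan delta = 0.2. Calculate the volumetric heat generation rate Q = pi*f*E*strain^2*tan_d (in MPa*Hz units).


Q = pi * f * E * strain^2 * tan_d
= pi * 12 * 3.3 * 0.27^2 * 0.2
= pi * 12 * 3.3 * 0.0729 * 0.2
= 1.8139

Q = 1.8139


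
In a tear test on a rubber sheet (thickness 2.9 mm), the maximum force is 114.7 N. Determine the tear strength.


Tear strength = force / thickness
= 114.7 / 2.9
= 39.55 N/mm

39.55 N/mm


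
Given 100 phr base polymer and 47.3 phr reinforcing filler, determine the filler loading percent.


Filler % = filler / (rubber + filler) * 100
= 47.3 / (100 + 47.3) * 100
= 47.3 / 147.3 * 100
= 32.11%

32.11%


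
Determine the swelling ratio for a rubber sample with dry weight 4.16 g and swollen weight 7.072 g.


Q = W_swollen / W_dry
Q = 7.072 / 4.16
Q = 1.7

Q = 1.7


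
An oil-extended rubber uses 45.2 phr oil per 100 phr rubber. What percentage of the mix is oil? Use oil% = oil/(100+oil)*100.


Oil % = oil / (100 + oil) * 100
= 45.2 / (100 + 45.2) * 100
= 45.2 / 145.2 * 100
= 31.13%

31.13%


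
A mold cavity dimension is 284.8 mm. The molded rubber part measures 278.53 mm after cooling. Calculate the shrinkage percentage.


Shrinkage = (mold - part) / mold * 100
= (284.8 - 278.53) / 284.8 * 100
= 6.27 / 284.8 * 100
= 2.2%

2.2%


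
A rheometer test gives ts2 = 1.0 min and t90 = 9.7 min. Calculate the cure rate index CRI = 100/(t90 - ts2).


CRI = 100 / (t90 - ts2)
= 100 / (9.7 - 1.0)
= 100 / 8.7
= 11.49 min^-1

11.49 min^-1


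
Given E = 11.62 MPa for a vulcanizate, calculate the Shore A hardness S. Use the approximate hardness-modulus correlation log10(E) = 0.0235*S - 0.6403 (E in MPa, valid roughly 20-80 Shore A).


log10(E) = 0.0235*S - 0.6403  =>  S = (log10(E) + 0.6403) / 0.0235
log10(11.62) = 1.065206
S = (1.065206 + 0.6403) / 0.0235 = 1.705506 / 0.0235
S = 72.6

Shore A = 72.6


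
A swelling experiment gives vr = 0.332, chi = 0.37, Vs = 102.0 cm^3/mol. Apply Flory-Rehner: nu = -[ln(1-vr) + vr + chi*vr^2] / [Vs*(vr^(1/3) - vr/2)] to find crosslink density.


ln(1 - vr) = ln(1 - 0.332) = -0.4035
Numerator = -((-0.4035) + 0.332 + 0.37 * 0.332^2) = 0.0307
Denominator = 102.0 * (0.332^(1/3) - 0.332/2) = 53.6964
nu = 0.0307 / 53.6964 = 5.7144e-04 mol/cm^3

5.7144e-04 mol/cm^3


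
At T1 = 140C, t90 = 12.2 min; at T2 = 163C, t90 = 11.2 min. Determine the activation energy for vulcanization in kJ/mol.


T1 = 413.15 K, T2 = 436.15 K
1/T1 - 1/T2 = 1.2764e-04
ln(t1/t2) = ln(12.2/11.2) = 0.0855
Ea = 8.314 * 0.0855 / 1.2764e-04 = 5570.6330 J/mol
Ea = 5.57 kJ/mol

5.57 kJ/mol


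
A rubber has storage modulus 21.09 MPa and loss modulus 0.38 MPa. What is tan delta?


tan delta = E'' / E'
= 0.38 / 21.09
= 0.018

tan delta = 0.018


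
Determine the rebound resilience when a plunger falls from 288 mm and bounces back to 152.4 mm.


Resilience = h_rebound / h_drop * 100
= 152.4 / 288 * 100
= 52.9%

52.9%


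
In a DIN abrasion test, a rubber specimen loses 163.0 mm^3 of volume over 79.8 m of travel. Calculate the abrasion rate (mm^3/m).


Rate = volume_loss / distance
= 163.0 / 79.8
= 2.043 mm^3/m

2.043 mm^3/m


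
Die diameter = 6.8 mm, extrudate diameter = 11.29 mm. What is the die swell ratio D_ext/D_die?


Die swell ratio = D_extrudate / D_die
= 11.29 / 6.8
= 1.66

Die swell = 1.66


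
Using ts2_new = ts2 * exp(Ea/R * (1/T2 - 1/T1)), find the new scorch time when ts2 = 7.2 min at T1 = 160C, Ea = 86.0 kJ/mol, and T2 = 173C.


Convert temperatures: T1 = 160 + 273.15 = 433.15 K, T2 = 173 + 273.15 = 446.15 K
ts2_new = 7.2 * exp(86000 / 8.314 * (1/446.15 - 1/433.15))
1/T2 - 1/T1 = -6.7270e-05
ts2_new = 3.59 min

3.59 min


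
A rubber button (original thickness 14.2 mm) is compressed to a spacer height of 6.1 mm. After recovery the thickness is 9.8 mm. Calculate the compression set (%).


CS = (t0 - recovered) / (t0 - ts) * 100
= (14.2 - 9.8) / (14.2 - 6.1) * 100
= 4.4 / 8.1 * 100
= 54.3%

54.3%
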